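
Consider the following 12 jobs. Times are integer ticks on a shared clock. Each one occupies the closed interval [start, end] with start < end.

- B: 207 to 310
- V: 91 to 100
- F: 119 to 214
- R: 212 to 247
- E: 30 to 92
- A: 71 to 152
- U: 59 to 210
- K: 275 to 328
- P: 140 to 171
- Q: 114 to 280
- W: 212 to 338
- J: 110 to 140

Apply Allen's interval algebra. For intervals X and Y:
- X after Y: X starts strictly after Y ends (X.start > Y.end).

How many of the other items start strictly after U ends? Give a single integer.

3

Target U = [59, 210].
A [71, 152] → during → no.
B [207, 310] → overlapped-by → no.
E [30, 92] → overlaps → no.
F [119, 214] → overlapped-by → no.
J [110, 140] → during → no.
K [275, 328] → after → counts.
P [140, 171] → during → no.
Q [114, 280] → overlapped-by → no.
R [212, 247] → after → counts.
V [91, 100] → during → no.
W [212, 338] → after → counts.
Total: 3.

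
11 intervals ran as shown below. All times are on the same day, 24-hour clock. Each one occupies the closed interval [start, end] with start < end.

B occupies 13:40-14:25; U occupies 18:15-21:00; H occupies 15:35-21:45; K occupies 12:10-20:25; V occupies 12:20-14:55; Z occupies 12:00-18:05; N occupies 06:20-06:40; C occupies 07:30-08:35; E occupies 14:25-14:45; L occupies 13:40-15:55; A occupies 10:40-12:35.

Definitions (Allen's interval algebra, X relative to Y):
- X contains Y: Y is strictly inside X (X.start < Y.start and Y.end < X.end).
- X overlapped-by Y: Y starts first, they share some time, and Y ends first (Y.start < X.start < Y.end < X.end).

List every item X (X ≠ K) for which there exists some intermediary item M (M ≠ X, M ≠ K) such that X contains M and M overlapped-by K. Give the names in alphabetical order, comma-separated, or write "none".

H

Target K = [12:10, 20:25].
Intermediaries M with M overlapped-by K: H, U.
Via H — items with X contains H: none.
Via U — items with X contains U: H.
Union: H.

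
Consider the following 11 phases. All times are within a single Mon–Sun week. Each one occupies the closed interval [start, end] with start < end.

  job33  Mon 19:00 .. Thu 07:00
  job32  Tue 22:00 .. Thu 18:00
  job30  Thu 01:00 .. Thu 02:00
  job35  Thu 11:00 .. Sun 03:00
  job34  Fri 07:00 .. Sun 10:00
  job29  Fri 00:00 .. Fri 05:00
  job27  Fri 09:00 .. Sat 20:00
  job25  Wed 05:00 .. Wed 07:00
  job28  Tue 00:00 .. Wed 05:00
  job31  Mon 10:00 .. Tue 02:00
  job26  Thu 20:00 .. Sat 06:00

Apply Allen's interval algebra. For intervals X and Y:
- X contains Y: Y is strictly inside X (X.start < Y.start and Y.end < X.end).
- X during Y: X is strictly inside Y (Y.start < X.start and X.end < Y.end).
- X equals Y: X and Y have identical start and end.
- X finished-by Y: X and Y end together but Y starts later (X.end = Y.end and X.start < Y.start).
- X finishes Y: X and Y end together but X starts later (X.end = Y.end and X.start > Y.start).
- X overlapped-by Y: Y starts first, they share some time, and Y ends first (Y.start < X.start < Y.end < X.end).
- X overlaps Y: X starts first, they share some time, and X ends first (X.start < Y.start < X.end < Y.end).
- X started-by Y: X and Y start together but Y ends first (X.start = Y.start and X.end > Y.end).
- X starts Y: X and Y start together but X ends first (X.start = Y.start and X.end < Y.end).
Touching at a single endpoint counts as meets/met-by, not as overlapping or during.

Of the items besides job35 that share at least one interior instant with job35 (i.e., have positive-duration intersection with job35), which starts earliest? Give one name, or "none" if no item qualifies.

job32

Target job35 = [Thu 11:00, Sun 03:00].
job25 [Wed 05:00, Wed 07:00] → before → excluded.
job26 [Thu 20:00, Sat 06:00] → during → candidate.
job27 [Fri 09:00, Sat 20:00] → during → candidate.
job28 [Tue 00:00, Wed 05:00] → before → excluded.
job29 [Fri 00:00, Fri 05:00] → during → candidate.
job30 [Thu 01:00, Thu 02:00] → before → excluded.
job31 [Mon 10:00, Tue 02:00] → before → excluded.
job32 [Tue 22:00, Thu 18:00] → overlaps → candidate.
job33 [Mon 19:00, Thu 07:00] → before → excluded.
job34 [Fri 07:00, Sun 10:00] → overlapped-by → candidate.
Among candidates, earliest start is Tue 22:00 → job32.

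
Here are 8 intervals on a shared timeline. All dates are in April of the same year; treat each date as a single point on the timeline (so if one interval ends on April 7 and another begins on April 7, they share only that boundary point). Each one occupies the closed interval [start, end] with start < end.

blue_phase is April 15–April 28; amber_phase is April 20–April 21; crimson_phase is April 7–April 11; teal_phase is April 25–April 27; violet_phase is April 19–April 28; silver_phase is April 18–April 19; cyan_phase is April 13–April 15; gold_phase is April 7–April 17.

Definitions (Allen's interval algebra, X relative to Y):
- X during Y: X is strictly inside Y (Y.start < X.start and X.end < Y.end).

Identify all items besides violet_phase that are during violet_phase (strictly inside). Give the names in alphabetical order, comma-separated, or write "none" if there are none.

Target violet_phase = [April 19, April 28].
amber_phase [April 20, April 21] → during → yes.
blue_phase [April 15, April 28] → finished-by → no.
crimson_phase [April 7, April 11] → before → no.
cyan_phase [April 13, April 15] → before → no.
gold_phase [April 7, April 17] → before → no.
silver_phase [April 18, April 19] → meets → no.
teal_phase [April 25, April 27] → during → yes.
Result: amber_phase, teal_phase.

amber_phase, teal_phase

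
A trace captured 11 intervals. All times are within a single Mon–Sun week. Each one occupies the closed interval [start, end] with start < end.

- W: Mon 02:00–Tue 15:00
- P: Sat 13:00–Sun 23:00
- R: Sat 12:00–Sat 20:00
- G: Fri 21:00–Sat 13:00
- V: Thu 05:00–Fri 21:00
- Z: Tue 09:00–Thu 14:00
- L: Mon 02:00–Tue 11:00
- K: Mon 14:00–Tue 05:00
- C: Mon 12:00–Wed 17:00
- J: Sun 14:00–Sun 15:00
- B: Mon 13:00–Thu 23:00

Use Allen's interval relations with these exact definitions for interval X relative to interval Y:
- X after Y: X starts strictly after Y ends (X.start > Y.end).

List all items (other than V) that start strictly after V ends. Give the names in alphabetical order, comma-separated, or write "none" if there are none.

J, P, R

Target V = [Thu 05:00, Fri 21:00].
B [Mon 13:00, Thu 23:00] → overlaps → no.
C [Mon 12:00, Wed 17:00] → before → no.
G [Fri 21:00, Sat 13:00] → met-by → no.
J [Sun 14:00, Sun 15:00] → after → yes.
K [Mon 14:00, Tue 05:00] → before → no.
L [Mon 02:00, Tue 11:00] → before → no.
P [Sat 13:00, Sun 23:00] → after → yes.
R [Sat 12:00, Sat 20:00] → after → yes.
W [Mon 02:00, Tue 15:00] → before → no.
Z [Tue 09:00, Thu 14:00] → overlaps → no.
Result: J, P, R.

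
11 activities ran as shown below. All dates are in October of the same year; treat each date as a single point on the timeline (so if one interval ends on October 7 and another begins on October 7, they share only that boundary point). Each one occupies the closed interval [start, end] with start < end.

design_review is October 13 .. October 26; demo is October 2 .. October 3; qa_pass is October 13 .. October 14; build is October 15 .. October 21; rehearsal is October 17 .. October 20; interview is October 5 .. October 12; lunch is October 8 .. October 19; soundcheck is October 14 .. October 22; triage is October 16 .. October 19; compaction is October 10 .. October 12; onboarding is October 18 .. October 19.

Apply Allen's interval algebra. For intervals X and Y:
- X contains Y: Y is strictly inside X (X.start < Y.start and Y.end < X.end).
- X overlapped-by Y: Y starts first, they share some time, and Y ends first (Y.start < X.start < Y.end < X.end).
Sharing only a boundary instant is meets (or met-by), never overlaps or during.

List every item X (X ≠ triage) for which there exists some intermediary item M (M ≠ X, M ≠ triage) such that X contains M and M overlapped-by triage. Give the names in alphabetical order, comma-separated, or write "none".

build, design_review, soundcheck

Target triage = [October 16, October 19].
Intermediaries M with M overlapped-by triage: rehearsal.
Via rehearsal — items with X contains rehearsal: build, design_review, soundcheck.
Union: build, design_review, soundcheck.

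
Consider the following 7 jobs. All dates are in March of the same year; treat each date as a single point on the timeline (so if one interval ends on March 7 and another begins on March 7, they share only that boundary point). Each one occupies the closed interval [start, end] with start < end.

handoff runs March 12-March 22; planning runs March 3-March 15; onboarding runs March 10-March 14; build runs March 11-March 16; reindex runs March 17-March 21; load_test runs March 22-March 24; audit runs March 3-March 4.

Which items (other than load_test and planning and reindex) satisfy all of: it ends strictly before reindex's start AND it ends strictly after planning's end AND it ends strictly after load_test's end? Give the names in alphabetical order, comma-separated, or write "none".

none

Conditions: its end is strictly before reindex's start (X.end < March 17) AND its end is strictly after planning's end (X.end > March 15) AND its end is strictly after load_test's end (X.end > March 24).
audit: end March 4 < March 17? ✓; end March 4 > March 15? ✗; end March 4 > March 24? ✗ → no.
build: end March 16 < March 17? ✓; end March 16 > March 15? ✓; end March 16 > March 24? ✗ → no.
handoff: end March 22 < March 17? ✗; end March 22 > March 15? ✓; end March 22 > March 24? ✗ → no.
onboarding: end March 14 < March 17? ✓; end March 14 > March 15? ✗; end March 14 > March 24? ✗ → no.
Result: none.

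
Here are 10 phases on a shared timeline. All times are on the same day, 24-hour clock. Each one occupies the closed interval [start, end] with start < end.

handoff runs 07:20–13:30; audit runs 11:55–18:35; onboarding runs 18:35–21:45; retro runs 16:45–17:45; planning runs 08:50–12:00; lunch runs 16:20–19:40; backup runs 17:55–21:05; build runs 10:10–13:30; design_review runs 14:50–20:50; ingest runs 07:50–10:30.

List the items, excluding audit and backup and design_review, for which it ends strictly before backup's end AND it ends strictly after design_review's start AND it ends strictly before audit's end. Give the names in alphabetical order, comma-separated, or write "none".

retro

Conditions: its end is strictly before backup's end (X.end < 21:05) AND its end is strictly after design_review's start (X.end > 14:50) AND its end is strictly before audit's end (X.end < 18:35).
build: end 13:30 < 21:05? ✓; end 13:30 > 14:50? ✗; end 13:30 < 18:35? ✓ → no.
handoff: end 13:30 < 21:05? ✓; end 13:30 > 14:50? ✗; end 13:30 < 18:35? ✓ → no.
ingest: end 10:30 < 21:05? ✓; end 10:30 > 14:50? ✗; end 10:30 < 18:35? ✓ → no.
lunch: end 19:40 < 21:05? ✓; end 19:40 > 14:50? ✓; end 19:40 < 18:35? ✗ → no.
onboarding: end 21:45 < 21:05? ✗; end 21:45 > 14:50? ✓; end 21:45 < 18:35? ✗ → no.
planning: end 12:00 < 21:05? ✓; end 12:00 > 14:50? ✗; end 12:00 < 18:35? ✓ → no.
retro: end 17:45 < 21:05? ✓; end 17:45 > 14:50? ✓; end 17:45 < 18:35? ✓ → yes.
Result: retro.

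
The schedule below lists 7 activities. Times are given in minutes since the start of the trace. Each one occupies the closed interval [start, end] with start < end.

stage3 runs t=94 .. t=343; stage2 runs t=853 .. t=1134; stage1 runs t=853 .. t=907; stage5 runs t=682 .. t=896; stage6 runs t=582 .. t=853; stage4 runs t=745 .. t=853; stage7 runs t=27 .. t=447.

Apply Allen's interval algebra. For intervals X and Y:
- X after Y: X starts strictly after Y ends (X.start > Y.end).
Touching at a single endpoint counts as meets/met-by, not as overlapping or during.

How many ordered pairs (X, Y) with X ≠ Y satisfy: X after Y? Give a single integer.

10

Checking all 42 ordered pairs for relation 'after'; matching pairs in alphabetical order:
(stage1, stage3): stage1 after stage3 ✓
(stage1, stage7): stage1 after stage7 ✓
(stage2, stage3): stage2 after stage3 ✓
(stage2, stage7): stage2 after stage7 ✓
(stage4, stage3): stage4 after stage3 ✓
(stage4, stage7): stage4 after stage7 ✓
(stage5, stage3): stage5 after stage3 ✓
(stage5, stage7): stage5 after stage7 ✓
(stage6, stage3): stage6 after stage3 ✓
(stage6, stage7): stage6 after stage7 ✓
Count: 10.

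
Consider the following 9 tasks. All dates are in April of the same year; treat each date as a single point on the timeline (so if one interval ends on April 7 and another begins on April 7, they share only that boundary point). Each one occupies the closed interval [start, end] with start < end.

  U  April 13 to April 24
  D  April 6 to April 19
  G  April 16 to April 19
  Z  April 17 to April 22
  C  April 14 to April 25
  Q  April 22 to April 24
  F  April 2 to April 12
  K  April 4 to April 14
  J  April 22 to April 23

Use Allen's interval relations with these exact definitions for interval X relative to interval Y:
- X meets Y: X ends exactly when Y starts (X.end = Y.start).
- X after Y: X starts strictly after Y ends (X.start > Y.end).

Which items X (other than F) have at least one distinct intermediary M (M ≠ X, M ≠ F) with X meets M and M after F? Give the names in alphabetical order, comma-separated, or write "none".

K, Z

Target F = [April 2, April 12].
Intermediaries M with M after F: C, G, J, Q, U, Z.
Via C — items with X meets C: K.
Via G — items with X meets G: none.
Via J — items with X meets J: Z.
Via Q — items with X meets Q: Z.
Via U — items with X meets U: none.
Via Z — items with X meets Z: none.
Union: K, Z.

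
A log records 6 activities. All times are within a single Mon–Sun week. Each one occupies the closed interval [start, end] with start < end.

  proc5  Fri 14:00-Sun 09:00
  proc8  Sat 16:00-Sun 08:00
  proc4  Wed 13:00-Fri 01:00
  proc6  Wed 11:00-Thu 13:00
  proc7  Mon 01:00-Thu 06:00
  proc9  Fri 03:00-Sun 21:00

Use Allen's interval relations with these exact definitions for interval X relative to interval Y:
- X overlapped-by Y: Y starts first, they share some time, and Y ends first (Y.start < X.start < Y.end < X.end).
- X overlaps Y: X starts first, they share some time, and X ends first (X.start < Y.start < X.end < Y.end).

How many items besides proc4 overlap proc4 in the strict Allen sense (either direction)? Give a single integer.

2

Target proc4 = [Wed 13:00, Fri 01:00].
proc5 [Fri 14:00, Sun 09:00] → after → no.
proc6 [Wed 11:00, Thu 13:00] → overlaps → counts.
proc7 [Mon 01:00, Thu 06:00] → overlaps → counts.
proc8 [Sat 16:00, Sun 08:00] → after → no.
proc9 [Fri 03:00, Sun 21:00] → after → no.
Total: 2.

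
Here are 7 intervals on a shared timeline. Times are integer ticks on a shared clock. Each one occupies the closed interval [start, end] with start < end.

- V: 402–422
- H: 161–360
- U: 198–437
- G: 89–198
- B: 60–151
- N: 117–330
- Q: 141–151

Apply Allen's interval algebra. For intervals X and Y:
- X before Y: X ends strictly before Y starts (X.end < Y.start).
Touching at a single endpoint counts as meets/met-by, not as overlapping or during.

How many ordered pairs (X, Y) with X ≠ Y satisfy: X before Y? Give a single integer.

Checking all 42 ordered pairs for relation 'before'; matching pairs in alphabetical order:
(B, H): B before H ✓
(B, U): B before U ✓
(B, V): B before V ✓
(G, V): G before V ✓
(H, V): H before V ✓
(N, V): N before V ✓
(Q, H): Q before H ✓
(Q, U): Q before U ✓
(Q, V): Q before V ✓
Count: 9.

9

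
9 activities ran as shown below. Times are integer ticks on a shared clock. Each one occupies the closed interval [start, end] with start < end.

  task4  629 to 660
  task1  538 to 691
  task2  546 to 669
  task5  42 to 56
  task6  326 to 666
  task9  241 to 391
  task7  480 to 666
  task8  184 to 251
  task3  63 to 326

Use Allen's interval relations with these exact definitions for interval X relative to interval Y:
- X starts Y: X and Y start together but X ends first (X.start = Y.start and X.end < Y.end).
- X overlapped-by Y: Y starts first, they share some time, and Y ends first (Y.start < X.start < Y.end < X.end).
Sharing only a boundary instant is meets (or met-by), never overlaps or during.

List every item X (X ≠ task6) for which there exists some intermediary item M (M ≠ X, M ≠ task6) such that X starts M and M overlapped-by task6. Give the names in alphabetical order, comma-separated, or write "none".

Target task6 = [326, 666].
Intermediaries M with M overlapped-by task6: task1, task2.
Via task1 — items with X starts task1: none.
Via task2 — items with X starts task2: none.
Union: none.

none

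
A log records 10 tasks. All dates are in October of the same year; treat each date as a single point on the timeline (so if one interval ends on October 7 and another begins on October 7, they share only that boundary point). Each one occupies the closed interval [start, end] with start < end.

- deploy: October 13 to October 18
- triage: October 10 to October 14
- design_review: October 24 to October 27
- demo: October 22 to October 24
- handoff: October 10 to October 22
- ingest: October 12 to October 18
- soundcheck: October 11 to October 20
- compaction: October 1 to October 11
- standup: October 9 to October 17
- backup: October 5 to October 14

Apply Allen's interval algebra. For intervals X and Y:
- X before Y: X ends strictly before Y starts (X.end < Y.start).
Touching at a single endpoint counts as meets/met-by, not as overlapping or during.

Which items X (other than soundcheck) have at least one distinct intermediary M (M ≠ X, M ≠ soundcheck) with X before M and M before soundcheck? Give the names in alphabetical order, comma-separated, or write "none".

Target soundcheck = [October 11, October 20].
Intermediaries M with M before soundcheck: none.
Union: none.

none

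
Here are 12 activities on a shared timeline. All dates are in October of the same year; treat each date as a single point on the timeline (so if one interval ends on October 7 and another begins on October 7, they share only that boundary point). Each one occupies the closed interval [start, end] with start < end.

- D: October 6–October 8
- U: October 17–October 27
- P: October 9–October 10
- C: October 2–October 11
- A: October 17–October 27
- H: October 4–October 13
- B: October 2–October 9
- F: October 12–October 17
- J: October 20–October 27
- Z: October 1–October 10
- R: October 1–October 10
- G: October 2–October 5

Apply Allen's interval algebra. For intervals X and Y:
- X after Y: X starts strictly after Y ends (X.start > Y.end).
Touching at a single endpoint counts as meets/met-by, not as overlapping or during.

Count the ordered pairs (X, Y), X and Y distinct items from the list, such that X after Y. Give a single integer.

35

Checking all 132 ordered pairs for relation 'after'; matching pairs in alphabetical order:
(A, B): A after B ✓
(A, C): A after C ✓
(A, D): A after D ✓
(A, G): A after G ✓
(A, H): A after H ✓
(A, P): A after P ✓
(A, R): A after R ✓
(A, Z): A after Z ✓
(D, G): D after G ✓
(F, B): F after B ✓
(F, C): F after C ✓
(F, D): F after D ✓
(F, G): F after G ✓
(F, P): F after P ✓
(F, R): F after R ✓
(F, Z): F after Z ✓
(J, B): J after B ✓
(J, C): J after C ✓
(J, D): J after D ✓
(J, F): J after F ✓
(J, G): J after G ✓
(J, H): J after H ✓
(J, P): J after P ✓
(J, R): J after R ✓
... plus 11 further pairs not listed.
Count: 35.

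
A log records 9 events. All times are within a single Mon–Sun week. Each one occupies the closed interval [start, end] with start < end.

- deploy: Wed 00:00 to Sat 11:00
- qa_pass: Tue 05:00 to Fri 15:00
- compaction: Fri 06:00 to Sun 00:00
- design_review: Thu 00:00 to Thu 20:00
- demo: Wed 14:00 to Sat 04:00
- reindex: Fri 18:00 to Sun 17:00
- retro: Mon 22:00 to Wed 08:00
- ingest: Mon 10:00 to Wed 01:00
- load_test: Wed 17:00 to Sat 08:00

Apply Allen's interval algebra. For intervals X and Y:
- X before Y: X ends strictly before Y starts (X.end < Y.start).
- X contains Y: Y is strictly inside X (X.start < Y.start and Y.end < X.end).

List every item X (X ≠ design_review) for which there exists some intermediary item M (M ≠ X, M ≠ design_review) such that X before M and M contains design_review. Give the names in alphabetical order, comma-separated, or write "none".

ingest, retro

Target design_review = [Thu 00:00, Thu 20:00].
Intermediaries M with M contains design_review: demo, deploy, load_test, qa_pass.
Via demo — items with X before demo: ingest, retro.
Via deploy — items with X before deploy: none.
Via load_test — items with X before load_test: ingest, retro.
Via qa_pass — items with X before qa_pass: none.
Union: ingest, retro.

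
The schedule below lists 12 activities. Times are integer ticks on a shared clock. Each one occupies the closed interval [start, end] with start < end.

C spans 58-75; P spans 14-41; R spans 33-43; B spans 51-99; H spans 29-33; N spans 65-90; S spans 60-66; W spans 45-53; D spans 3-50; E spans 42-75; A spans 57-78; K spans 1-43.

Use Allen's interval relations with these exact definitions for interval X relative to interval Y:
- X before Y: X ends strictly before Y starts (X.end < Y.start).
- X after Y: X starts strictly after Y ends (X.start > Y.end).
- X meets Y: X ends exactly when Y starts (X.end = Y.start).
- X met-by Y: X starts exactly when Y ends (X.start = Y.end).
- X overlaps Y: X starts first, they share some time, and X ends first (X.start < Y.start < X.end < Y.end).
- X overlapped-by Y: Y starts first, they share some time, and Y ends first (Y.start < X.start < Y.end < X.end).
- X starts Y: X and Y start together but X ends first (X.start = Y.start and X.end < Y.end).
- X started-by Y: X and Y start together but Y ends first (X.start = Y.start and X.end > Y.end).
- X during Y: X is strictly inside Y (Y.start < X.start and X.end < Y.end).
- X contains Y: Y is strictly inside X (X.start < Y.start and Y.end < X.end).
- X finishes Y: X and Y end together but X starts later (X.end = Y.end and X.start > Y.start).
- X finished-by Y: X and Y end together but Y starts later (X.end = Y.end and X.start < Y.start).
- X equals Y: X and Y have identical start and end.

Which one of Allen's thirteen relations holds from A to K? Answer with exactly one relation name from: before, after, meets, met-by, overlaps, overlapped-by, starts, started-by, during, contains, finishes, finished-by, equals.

after

A = [57, 78]; K = [1, 43].
Compare endpoints: A.start > K.start, A.start > K.end, A.end > K.start, A.end > K.end.
That pattern is 'after'.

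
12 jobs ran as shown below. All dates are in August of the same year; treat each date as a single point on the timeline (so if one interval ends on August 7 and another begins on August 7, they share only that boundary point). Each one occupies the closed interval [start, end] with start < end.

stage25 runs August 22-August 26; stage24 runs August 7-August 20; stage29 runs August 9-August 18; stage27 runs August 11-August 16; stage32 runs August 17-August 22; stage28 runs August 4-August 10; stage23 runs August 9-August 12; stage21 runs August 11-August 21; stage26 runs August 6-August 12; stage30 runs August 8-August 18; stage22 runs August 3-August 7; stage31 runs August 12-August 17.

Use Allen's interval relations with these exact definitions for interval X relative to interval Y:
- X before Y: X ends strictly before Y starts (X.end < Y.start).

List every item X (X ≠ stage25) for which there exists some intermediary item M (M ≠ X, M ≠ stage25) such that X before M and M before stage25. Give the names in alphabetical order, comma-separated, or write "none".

Target stage25 = [August 22, August 26].
Intermediaries M with M before stage25: stage21, stage22, stage23, stage24, stage26, stage27, stage28, stage29, stage30, stage31.
Via stage21 — items with X before stage21: stage22, stage28.
Via stage22 — items with X before stage22: none.
Via stage23 — items with X before stage23: stage22.
Via stage24 — items with X before stage24: none.
Via stage26 — items with X before stage26: none.
Via stage27 — items with X before stage27: stage22, stage28.
Via stage28 — items with X before stage28: none.
Via stage29 — items with X before stage29: stage22.
Via stage30 — items with X before stage30: stage22.
Via stage31 — items with X before stage31: stage22, stage28.
Union: stage22, stage28.

stage22, stage28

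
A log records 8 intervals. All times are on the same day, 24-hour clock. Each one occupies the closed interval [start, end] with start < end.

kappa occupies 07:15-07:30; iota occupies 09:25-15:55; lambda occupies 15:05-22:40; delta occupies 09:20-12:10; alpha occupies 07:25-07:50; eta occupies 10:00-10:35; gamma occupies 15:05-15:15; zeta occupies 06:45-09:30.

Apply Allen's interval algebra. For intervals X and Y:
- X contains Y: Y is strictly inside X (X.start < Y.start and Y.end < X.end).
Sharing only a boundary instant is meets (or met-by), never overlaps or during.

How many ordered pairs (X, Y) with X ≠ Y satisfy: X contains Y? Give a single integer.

Checking all 56 ordered pairs for relation 'contains'; matching pairs in alphabetical order:
(delta, eta): delta contains eta ✓
(iota, eta): iota contains eta ✓
(iota, gamma): iota contains gamma ✓
(zeta, alpha): zeta contains alpha ✓
(zeta, kappa): zeta contains kappa ✓
Count: 5.

5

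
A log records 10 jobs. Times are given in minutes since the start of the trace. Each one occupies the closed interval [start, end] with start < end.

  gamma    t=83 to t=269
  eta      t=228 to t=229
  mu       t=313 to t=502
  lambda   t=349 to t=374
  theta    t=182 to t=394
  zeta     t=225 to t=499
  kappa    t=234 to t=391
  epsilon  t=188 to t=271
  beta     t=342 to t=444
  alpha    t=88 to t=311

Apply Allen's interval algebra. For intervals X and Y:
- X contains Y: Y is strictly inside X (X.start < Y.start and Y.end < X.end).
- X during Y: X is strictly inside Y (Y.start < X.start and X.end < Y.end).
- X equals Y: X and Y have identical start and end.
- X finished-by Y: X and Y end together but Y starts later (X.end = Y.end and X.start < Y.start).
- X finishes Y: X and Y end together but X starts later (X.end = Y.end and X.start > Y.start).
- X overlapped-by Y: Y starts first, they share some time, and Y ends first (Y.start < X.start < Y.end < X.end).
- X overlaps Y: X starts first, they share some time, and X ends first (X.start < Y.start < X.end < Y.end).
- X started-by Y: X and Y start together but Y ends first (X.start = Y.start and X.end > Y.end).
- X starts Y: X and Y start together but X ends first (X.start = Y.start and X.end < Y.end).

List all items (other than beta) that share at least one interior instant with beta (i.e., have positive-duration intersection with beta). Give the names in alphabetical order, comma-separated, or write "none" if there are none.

Target beta = [t=342, t=444].
alpha [t=88, t=311] → before → no.
epsilon [t=188, t=271] → before → no.
eta [t=228, t=229] → before → no.
gamma [t=83, t=269] → before → no.
kappa [t=234, t=391] → overlaps → yes.
lambda [t=349, t=374] → during → yes.
mu [t=313, t=502] → contains → yes.
theta [t=182, t=394] → overlaps → yes.
zeta [t=225, t=499] → contains → yes.
Result: kappa, lambda, mu, theta, zeta.

kappa, lambda, mu, theta, zeta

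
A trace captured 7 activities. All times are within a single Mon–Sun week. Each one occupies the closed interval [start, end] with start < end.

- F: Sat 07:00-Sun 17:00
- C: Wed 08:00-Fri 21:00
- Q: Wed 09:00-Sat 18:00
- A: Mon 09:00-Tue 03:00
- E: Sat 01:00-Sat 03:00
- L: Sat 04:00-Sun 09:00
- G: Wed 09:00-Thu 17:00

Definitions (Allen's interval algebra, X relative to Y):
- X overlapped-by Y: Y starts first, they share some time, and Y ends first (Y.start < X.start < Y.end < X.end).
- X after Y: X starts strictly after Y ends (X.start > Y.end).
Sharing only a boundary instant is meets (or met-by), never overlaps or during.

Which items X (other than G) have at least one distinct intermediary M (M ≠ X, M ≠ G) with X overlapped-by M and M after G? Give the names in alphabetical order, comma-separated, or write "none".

Target G = [Wed 09:00, Thu 17:00].
Intermediaries M with M after G: E, F, L.
Via E — items with X overlapped-by E: none.
Via F — items with X overlapped-by F: none.
Via L — items with X overlapped-by L: F.
Union: F.

F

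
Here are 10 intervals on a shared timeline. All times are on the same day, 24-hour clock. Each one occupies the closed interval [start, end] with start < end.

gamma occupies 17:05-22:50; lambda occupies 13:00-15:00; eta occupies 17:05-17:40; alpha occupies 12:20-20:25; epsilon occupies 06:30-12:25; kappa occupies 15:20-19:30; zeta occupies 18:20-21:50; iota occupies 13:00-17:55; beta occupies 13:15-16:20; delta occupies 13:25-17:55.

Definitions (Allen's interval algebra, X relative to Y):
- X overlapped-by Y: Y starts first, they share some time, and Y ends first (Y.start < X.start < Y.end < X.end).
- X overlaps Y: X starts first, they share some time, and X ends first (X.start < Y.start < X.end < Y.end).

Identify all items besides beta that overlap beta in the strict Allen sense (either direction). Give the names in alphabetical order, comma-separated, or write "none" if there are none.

delta, kappa, lambda

Target beta = [13:15, 16:20].
alpha [12:20, 20:25] → contains → no.
delta [13:25, 17:55] → overlapped-by → yes.
epsilon [06:30, 12:25] → before → no.
eta [17:05, 17:40] → after → no.
gamma [17:05, 22:50] → after → no.
iota [13:00, 17:55] → contains → no.
kappa [15:20, 19:30] → overlapped-by → yes.
lambda [13:00, 15:00] → overlaps → yes.
zeta [18:20, 21:50] → after → no.
Result: delta, kappa, lambda.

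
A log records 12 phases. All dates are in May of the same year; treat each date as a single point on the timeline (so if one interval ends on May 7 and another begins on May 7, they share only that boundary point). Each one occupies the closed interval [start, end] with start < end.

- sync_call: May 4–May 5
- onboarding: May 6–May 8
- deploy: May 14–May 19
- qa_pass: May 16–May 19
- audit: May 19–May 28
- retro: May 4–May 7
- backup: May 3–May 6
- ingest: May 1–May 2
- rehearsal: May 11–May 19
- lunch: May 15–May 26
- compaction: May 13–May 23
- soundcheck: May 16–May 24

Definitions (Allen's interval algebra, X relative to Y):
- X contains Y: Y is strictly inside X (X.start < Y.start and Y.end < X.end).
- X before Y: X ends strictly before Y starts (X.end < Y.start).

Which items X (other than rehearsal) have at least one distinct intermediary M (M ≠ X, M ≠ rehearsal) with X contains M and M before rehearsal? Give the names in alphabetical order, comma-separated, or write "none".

Target rehearsal = [May 11, May 19].
Intermediaries M with M before rehearsal: backup, ingest, onboarding, retro, sync_call.
Via backup — items with X contains backup: none.
Via ingest — items with X contains ingest: none.
Via onboarding — items with X contains onboarding: none.
Via retro — items with X contains retro: none.
Via sync_call — items with X contains sync_call: backup.
Union: backup.

backup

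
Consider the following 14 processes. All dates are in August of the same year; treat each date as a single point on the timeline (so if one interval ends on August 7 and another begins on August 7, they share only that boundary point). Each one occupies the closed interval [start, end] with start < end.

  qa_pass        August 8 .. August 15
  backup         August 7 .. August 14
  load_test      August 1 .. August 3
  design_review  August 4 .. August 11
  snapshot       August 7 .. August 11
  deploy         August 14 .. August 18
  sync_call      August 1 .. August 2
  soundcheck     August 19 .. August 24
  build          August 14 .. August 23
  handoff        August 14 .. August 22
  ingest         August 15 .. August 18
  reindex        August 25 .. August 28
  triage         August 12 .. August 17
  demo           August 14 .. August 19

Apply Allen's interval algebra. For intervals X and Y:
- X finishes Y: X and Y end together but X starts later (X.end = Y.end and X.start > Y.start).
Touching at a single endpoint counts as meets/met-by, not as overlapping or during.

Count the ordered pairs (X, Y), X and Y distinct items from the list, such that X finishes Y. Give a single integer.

2

Checking all 182 ordered pairs for relation 'finishes'; matching pairs in alphabetical order:
(ingest, deploy): ingest finishes deploy ✓
(snapshot, design_review): snapshot finishes design_review ✓
Count: 2.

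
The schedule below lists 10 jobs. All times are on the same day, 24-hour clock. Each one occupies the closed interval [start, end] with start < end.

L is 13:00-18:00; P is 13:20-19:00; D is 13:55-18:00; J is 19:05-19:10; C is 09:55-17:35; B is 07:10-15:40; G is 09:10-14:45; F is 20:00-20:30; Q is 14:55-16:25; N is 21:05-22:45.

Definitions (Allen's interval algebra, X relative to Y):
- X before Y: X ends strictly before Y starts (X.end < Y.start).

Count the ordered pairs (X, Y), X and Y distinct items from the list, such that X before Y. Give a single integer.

Checking all 90 ordered pairs for relation 'before'; matching pairs in alphabetical order:
(B, F): B before F ✓
(B, J): B before J ✓
(B, N): B before N ✓
(C, F): C before F ✓
(C, J): C before J ✓
(C, N): C before N ✓
(D, F): D before F ✓
(D, J): D before J ✓
(D, N): D before N ✓
(F, N): F before N ✓
(G, F): G before F ✓
(G, J): G before J ✓
(G, N): G before N ✓
(G, Q): G before Q ✓
(J, F): J before F ✓
(J, N): J before N ✓
(L, F): L before F ✓
(L, J): L before J ✓
(L, N): L before N ✓
(P, F): P before F ✓
(P, J): P before J ✓
(P, N): P before N ✓
(Q, F): Q before F ✓
(Q, J): Q before J ✓
... plus 1 further pairs not listed.
Count: 25.

25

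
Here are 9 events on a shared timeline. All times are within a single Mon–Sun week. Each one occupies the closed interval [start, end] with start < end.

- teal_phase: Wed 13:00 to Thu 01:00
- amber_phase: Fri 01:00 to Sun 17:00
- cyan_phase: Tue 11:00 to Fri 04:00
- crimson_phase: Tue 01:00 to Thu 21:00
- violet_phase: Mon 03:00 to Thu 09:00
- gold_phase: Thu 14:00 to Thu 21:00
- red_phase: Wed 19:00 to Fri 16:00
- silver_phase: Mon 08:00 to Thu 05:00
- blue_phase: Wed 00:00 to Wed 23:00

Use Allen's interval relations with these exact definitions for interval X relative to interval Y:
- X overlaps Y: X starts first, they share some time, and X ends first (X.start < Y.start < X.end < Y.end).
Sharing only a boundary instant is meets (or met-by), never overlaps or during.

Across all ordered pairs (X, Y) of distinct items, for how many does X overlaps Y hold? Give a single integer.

Checking all 72 ordered pairs for relation 'overlaps'; matching pairs in alphabetical order:
(blue_phase, red_phase): blue_phase overlaps red_phase ✓
(blue_phase, teal_phase): blue_phase overlaps teal_phase ✓
(crimson_phase, cyan_phase): crimson_phase overlaps cyan_phase ✓
(crimson_phase, red_phase): crimson_phase overlaps red_phase ✓
(cyan_phase, amber_phase): cyan_phase overlaps amber_phase ✓
(cyan_phase, red_phase): cyan_phase overlaps red_phase ✓
(red_phase, amber_phase): red_phase overlaps amber_phase ✓
(silver_phase, crimson_phase): silver_phase overlaps crimson_phase ✓
(silver_phase, cyan_phase): silver_phase overlaps cyan_phase ✓
(silver_phase, red_phase): silver_phase overlaps red_phase ✓
(teal_phase, red_phase): teal_phase overlaps red_phase ✓
(violet_phase, crimson_phase): violet_phase overlaps crimson_phase ✓
(violet_phase, cyan_phase): violet_phase overlaps cyan_phase ✓
(violet_phase, red_phase): violet_phase overlaps red_phase ✓
Count: 14.

14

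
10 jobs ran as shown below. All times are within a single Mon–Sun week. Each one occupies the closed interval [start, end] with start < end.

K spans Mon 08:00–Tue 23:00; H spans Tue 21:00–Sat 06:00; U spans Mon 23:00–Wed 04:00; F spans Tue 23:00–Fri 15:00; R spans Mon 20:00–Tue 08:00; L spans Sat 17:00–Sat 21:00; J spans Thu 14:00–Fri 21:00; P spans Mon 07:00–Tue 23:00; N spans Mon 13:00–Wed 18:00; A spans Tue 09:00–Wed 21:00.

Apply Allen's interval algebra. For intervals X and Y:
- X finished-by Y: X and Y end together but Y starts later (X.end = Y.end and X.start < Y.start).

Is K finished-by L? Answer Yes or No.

K = [Mon 08:00, Tue 23:00], L = [Sat 17:00, Sat 21:00].
Actual relation of K to L: before.
Asked whether 'finished-by' holds → No.

No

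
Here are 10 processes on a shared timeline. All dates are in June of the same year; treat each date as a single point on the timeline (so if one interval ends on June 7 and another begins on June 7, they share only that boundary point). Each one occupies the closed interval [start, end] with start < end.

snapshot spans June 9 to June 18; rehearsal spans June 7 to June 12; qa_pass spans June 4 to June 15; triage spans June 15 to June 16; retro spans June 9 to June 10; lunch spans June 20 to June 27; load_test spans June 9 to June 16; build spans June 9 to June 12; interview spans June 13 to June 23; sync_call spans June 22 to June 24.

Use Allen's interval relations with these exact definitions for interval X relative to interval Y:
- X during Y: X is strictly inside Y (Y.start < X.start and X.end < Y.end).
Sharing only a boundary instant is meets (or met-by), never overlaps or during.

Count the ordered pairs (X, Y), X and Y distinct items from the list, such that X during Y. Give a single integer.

7

Checking all 90 ordered pairs for relation 'during'; matching pairs in alphabetical order:
(build, qa_pass): build during qa_pass ✓
(rehearsal, qa_pass): rehearsal during qa_pass ✓
(retro, qa_pass): retro during qa_pass ✓
(retro, rehearsal): retro during rehearsal ✓
(sync_call, lunch): sync_call during lunch ✓
(triage, interview): triage during interview ✓
(triage, snapshot): triage during snapshot ✓
Count: 7.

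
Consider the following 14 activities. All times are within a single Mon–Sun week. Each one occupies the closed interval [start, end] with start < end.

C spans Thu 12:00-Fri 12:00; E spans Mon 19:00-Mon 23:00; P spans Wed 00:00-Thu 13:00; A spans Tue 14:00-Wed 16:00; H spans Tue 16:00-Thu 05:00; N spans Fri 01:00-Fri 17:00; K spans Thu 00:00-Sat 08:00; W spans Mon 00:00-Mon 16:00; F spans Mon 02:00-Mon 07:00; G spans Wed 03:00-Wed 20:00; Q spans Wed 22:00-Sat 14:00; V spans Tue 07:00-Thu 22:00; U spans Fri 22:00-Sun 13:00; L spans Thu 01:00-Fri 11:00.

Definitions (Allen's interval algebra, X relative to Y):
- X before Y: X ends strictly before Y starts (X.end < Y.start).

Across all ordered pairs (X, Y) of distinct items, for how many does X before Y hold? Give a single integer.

Checking all 182 ordered pairs for relation 'before'; matching pairs in alphabetical order:
(A, C): A before C ✓
(A, K): A before K ✓
(A, L): A before L ✓
(A, N): A before N ✓
(A, Q): A before Q ✓
(A, U): A before U ✓
(C, U): C before U ✓
(E, A): E before A ✓
(E, C): E before C ✓
(E, G): E before G ✓
(E, H): E before H ✓
(E, K): E before K ✓
(E, L): E before L ✓
(E, N): E before N ✓
(E, P): E before P ✓
(E, Q): E before Q ✓
(E, U): E before U ✓
(E, V): E before V ✓
(F, A): F before A ✓
(F, C): F before C ✓
(F, E): F before E ✓
(F, G): F before G ✓
(F, H): F before H ✓
(F, K): F before K ✓
... plus 33 further pairs not listed.
Count: 57.

57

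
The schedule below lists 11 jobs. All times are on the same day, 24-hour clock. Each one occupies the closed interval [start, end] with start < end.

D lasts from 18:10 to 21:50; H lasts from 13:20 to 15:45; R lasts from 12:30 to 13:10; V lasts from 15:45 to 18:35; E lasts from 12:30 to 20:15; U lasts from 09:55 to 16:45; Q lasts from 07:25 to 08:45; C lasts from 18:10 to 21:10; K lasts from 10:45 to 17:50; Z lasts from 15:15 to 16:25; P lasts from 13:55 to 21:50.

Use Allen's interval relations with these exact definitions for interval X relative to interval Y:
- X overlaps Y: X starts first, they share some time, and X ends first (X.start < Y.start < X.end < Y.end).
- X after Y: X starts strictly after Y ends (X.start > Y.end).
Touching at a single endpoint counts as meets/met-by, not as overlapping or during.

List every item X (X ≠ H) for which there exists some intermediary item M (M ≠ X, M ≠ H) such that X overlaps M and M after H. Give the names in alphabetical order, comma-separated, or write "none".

E, V

Target H = [13:20, 15:45].
Intermediaries M with M after H: C, D.
Via C — items with X overlaps C: E, V.
Via D — items with X overlaps D: E, V.
Union: E, V.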